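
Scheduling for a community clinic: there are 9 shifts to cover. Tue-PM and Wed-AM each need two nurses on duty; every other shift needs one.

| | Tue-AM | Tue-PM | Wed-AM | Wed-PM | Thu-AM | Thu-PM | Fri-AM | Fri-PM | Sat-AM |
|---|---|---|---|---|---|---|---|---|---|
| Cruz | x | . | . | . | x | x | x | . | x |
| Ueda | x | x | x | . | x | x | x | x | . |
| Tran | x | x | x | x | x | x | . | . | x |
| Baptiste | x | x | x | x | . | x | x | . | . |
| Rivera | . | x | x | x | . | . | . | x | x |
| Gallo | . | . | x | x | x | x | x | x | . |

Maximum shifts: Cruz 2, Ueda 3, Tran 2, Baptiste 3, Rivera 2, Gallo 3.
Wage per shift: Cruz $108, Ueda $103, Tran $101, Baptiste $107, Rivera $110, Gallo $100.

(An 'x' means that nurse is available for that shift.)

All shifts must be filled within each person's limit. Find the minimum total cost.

$1132

Picking the cheapest available nurse for each shift independently would cost $1107, but that ignores the shift limits.
An optimal schedule: Tue-AM→Tran, Tue-PM→Ueda+Baptiste, Wed-AM→Ueda+Baptiste, Wed-PM→Gallo, Thu-AM→Gallo, Thu-PM→Baptiste, Fri-AM→Ueda, Fri-PM→Gallo, Sat-AM→Tran.
Total: 101 + 103 + 107 + 103 + 107 + 100 + 100 + 107 + 103 + 100 + 101 = $1132.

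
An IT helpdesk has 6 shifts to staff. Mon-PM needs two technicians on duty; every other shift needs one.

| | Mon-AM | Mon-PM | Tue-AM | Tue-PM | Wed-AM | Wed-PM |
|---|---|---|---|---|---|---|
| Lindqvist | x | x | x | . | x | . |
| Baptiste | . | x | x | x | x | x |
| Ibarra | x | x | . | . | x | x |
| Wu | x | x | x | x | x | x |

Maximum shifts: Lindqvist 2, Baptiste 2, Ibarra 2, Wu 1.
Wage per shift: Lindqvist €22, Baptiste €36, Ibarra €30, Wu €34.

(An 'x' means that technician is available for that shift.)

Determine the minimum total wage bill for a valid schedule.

€210

Picking the cheapest available technician for each shift independently would cost €182, but that ignores the shift limits.
An optimal schedule: Mon-AM→Lindqvist, Mon-PM→Ibarra+Wu, Tue-AM→Lindqvist, Tue-PM→Baptiste, Wed-AM→Ibarra, Wed-PM→Baptiste.
Total: 22 + 30 + 34 + 22 + 36 + 30 + 36 = €210.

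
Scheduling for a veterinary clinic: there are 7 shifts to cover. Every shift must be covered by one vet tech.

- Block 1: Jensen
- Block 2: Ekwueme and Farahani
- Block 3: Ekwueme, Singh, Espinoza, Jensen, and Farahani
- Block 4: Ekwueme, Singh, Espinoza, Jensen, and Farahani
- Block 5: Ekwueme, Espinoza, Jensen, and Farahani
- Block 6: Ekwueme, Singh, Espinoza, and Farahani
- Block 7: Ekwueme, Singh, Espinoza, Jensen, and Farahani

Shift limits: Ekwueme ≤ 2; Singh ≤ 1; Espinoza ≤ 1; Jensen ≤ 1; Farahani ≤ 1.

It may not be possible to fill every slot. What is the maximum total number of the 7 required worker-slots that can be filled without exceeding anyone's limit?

6

Total capacity across all vet techs is 2+1+1+1+1 = 6, and 7 slots are needed, so at most 6 can be filled.
An assignment achieving 6: Block 1→Jensen, Block 2→Ekwueme, Block 3→Espinoza, Block 4→Farahani, Block 5→Ekwueme, Block 6→Singh.
Loads: Ekwueme 2/2, Singh 1/1, Espinoza 1/1, Jensen 1/1, Farahani 1/1.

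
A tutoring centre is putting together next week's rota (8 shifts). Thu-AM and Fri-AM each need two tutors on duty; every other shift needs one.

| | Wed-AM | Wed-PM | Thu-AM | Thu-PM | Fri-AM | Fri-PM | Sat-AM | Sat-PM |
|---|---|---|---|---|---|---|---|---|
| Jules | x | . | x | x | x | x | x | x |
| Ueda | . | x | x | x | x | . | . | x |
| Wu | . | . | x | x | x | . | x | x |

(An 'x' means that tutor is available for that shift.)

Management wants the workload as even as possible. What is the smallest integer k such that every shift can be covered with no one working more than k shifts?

With 3 tutors and 10 worker-slots to fill, someone must work at least ⌈10/3⌉ = 4 shifts, so k ≥ 4.
k = 4 works: Wed-AM→Jules, Wed-PM→Ueda, Thu-AM→Jules+Ueda, Thu-PM→Ueda, Fri-AM→Ueda+Wu, Fri-PM→Jules, Sat-AM→Jules, Sat-PM→Wu.
Loads: Jules 4, Ueda 4, Wu 2 — all ≤ 4.

4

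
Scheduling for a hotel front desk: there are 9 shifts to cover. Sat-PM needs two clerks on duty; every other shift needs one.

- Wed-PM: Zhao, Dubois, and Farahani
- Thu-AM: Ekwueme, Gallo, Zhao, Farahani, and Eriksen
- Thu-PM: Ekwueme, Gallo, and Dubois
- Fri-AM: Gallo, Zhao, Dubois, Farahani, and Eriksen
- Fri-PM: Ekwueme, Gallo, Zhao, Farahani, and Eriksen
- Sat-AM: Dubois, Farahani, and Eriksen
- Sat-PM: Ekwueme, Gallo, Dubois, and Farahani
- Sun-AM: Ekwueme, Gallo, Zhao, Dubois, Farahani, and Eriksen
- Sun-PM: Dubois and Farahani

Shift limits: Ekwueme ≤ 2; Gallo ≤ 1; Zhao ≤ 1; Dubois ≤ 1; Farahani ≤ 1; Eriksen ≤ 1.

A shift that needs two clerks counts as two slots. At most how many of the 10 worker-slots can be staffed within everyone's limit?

7

Total capacity across all clerks is 2+1+1+1+1+1 = 7, and 10 slots are needed, so at most 7 can be filled.
An assignment achieving 7: Wed-PM→Zhao, Thu-AM→Eriksen, Thu-PM→Ekwueme, Sat-AM→Farahani, Sat-PM→Ekwueme+Gallo, Sun-PM→Dubois.
Loads: Ekwueme 2/2, Gallo 1/1, Zhao 1/1, Dubois 1/1, Farahani 1/1, Eriksen 1/1.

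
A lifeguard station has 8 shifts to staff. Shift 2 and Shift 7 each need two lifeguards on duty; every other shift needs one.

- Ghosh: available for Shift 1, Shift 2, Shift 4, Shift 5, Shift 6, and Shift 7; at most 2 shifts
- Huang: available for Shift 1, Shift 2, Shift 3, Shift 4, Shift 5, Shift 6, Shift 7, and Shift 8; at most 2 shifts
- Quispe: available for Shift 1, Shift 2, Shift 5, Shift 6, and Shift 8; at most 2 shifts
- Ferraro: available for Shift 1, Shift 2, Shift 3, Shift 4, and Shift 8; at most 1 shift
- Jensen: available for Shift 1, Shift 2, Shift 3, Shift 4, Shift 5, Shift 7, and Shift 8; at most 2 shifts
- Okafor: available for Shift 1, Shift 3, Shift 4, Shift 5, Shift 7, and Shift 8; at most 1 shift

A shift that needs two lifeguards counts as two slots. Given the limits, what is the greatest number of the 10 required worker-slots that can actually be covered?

10

Total capacity across all lifeguards is 2+2+2+1+2+1 = 10, and 10 slots are needed, so at most 10 can be filled.
An assignment achieving 10: Shift 1→Okafor, Shift 2→Quispe+Ferraro, Shift 3→Huang, Shift 4→Jensen, Shift 5→Quispe, Shift 6→Ghosh, Shift 7→Ghosh+Huang, Shift 8→Jensen.
Loads: Ghosh 2/2, Huang 2/2, Quispe 2/2, Ferraro 1/1, Jensen 2/2, Okafor 1/1.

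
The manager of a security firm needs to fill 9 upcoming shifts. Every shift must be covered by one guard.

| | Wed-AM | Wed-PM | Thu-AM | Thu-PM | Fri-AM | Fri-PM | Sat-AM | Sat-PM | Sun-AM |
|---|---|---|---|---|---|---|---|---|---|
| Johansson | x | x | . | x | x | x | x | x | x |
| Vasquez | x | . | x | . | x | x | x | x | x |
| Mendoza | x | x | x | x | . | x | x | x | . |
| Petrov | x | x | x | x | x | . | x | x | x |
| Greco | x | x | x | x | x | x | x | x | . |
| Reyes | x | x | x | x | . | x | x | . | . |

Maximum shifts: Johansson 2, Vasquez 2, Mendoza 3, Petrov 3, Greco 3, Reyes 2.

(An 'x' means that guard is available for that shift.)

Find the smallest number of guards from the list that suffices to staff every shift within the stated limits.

3

9 slots to fill and no one can take more than 3, so at least ⌈9/3⌉ = 3 guards are needed.
Mendoza, Petrov, and Greco alone can cover everything: Wed-AM→Mendoza, Wed-PM→Mendoza, Thu-AM→Petrov, Thu-PM→Greco, Fri-AM→Petrov, Fri-PM→Mendoza, Sat-AM→Greco, Sat-PM→Greco, Sun-AM→Petrov.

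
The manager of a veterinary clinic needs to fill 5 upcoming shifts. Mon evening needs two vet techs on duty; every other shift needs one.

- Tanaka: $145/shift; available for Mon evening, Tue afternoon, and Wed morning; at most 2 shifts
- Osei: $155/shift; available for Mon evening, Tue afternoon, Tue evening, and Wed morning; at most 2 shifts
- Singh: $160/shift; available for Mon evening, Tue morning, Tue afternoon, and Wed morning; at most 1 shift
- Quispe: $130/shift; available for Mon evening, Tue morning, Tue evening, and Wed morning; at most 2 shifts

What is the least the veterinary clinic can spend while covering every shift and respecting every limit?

Picking the cheapest available vet tech for each shift independently would cost $810, but that ignores the shift limits.
An optimal schedule: Mon evening→Tanaka+Osei, Tue morning→Quispe, Tue afternoon→Tanaka, Tue evening→Quispe, Wed morning→Osei.
Total: 145 + 155 + 130 + 145 + 130 + 155 = $860.

$860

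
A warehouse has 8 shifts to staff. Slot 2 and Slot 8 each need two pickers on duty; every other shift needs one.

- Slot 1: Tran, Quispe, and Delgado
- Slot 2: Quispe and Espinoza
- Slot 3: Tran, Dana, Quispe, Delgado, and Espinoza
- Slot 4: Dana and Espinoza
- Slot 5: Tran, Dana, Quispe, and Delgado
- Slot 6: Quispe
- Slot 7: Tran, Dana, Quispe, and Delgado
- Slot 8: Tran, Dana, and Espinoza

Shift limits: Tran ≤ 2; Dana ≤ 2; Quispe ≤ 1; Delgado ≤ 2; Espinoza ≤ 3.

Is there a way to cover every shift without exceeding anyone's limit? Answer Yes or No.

Total capacity is 10 and 10 slots are needed, so capacity alone doesn't rule it out.
Shifts {Slot 2, Slot 6} need 3 worker-slots in total, but the pickers available for any of those shifts (Quispe and Espinoza) can supply at most 2 among them. So no valid schedule exists.

No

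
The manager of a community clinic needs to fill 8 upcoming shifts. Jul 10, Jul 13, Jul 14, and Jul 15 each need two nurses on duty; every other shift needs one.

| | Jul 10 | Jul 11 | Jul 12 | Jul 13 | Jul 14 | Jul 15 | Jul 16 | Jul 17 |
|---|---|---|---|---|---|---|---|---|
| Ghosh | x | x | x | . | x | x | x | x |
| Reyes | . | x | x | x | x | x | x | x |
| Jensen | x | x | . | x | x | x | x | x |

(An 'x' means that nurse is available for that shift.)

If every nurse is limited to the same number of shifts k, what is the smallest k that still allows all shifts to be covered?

With 3 nurses and 12 worker-slots to fill, someone must work at least ⌈12/3⌉ = 4 shifts, so k ≥ 4.
k = 4 works: Jul 10→Ghosh+Jensen, Jul 11→Ghosh, Jul 12→Ghosh, Jul 13→Reyes+Jensen, Jul 14→Ghosh+Reyes, Jul 15→Reyes+Jensen, Jul 16→Reyes, Jul 17→Jensen.
Loads: Ghosh 4, Reyes 4, Jensen 4 — all ≤ 4.

4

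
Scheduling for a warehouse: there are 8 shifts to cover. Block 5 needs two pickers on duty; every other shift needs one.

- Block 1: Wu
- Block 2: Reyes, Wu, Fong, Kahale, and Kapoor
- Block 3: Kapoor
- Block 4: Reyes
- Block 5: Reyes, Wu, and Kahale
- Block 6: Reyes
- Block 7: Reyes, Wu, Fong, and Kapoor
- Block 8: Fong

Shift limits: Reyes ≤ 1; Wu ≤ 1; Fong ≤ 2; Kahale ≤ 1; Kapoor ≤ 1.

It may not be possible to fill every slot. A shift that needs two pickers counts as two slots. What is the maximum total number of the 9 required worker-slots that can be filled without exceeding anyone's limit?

6

Total capacity across all pickers is 1+1+2+1+1 = 6, and 9 slots are needed, so at most 6 can be filled.
An assignment achieving 6: Block 1→Wu, Block 3→Kapoor, Block 4→Reyes, Block 5→Kahale, Block 7→Fong, Block 8→Fong.
Loads: Reyes 1/1, Wu 1/1, Fong 2/2, Kahale 1/1, Kapoor 1/1.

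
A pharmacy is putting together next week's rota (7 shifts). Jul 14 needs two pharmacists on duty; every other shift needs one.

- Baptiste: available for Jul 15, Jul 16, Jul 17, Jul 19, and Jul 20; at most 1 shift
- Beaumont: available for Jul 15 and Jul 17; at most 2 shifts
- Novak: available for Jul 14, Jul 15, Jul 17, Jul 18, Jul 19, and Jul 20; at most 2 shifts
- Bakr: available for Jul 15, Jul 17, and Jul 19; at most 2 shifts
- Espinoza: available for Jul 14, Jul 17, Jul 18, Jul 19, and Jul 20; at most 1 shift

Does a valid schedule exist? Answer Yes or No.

Total capacity is 8 and 8 slots are needed, so capacity alone doesn't rule it out.
Shifts {Jul 14, Jul 16, Jul 18, Jul 20} need 5 worker-slots in total, but the pharmacists available for any of those shifts (Baptiste, Novak, and Espinoza) can supply at most 4 among them. So no valid schedule exists.

No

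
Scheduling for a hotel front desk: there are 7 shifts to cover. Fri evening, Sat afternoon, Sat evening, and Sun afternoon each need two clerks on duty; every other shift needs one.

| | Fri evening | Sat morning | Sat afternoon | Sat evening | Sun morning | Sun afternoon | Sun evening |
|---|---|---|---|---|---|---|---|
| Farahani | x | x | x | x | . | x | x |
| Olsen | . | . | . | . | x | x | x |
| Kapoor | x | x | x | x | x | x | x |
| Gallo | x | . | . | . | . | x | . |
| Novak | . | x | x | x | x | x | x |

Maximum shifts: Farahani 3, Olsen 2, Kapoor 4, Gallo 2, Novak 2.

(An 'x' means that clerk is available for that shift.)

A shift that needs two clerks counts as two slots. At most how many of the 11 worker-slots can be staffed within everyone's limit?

11

Total capacity across all clerks is 3+2+4+2+2 = 13, and 11 slots are needed, so at most 11 can be filled.
An assignment achieving 11: Fri evening→Farahani+Kapoor, Sat morning→Farahani, Sat afternoon→Farahani+Kapoor, Sat evening→Kapoor+Novak, Sun morning→Olsen, Sun afternoon→Kapoor+Gallo, Sun evening→Olsen.
Loads: Farahani 3/3, Olsen 2/2, Kapoor 4/4, Gallo 1/2, Novak 1/2.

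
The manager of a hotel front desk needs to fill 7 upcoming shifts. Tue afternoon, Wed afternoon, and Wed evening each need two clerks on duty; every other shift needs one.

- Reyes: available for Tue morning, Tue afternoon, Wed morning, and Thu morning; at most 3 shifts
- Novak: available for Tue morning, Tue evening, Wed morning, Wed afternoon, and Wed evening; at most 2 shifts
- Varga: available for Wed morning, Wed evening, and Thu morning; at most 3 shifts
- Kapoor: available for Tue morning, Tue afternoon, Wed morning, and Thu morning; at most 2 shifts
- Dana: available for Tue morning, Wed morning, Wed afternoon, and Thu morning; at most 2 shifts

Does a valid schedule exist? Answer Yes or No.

No

Total capacity is 12 and 10 slots are needed, so capacity alone doesn't rule it out.
Shifts {Tue evening, Wed afternoon, Wed evening} need 5 worker-slots in total, but the clerks available for any of those shifts (Novak, Varga, and Dana) can supply at most 4 among them. So no valid schedule exists.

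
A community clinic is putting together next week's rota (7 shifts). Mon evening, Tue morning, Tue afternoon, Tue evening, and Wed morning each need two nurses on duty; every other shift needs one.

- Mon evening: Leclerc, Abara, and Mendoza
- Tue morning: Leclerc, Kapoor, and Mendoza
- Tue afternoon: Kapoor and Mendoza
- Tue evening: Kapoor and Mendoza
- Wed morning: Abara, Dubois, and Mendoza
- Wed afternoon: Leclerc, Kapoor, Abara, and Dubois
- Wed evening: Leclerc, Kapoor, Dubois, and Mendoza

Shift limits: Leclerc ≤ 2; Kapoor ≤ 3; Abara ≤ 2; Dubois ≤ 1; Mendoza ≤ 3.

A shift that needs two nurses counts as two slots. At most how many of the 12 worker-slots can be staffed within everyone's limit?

11

Total capacity across all nurses is 2+3+2+1+3 = 11, and 12 slots are needed, so at most 11 can be filled.
An assignment achieving 11: Mon evening→Leclerc+Abara, Tue morning→Leclerc+Kapoor, Tue afternoon→Kapoor+Mendoza, Tue evening→Kapoor+Mendoza, Wed morning→Abara+Dubois, Wed evening→Mendoza.
Loads: Leclerc 2/2, Kapoor 3/3, Abara 2/2, Dubois 1/1, Mendoza 3/3.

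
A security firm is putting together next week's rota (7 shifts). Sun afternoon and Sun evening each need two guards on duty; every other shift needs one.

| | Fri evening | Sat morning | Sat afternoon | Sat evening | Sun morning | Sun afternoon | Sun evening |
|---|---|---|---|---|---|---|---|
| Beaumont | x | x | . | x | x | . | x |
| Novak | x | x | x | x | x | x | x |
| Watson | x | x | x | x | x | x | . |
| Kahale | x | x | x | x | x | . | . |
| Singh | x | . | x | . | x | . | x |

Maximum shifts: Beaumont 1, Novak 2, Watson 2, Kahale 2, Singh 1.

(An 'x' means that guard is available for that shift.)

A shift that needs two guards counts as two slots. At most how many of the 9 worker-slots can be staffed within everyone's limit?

8

Total capacity across all guards is 1+2+2+2+1 = 8, and 9 slots are needed, so at most 8 can be filled.
An assignment achieving 8: Fri evening→Singh, Sat morning→Watson, Sat afternoon→Kahale, Sat evening→Kahale, Sun afternoon→Novak+Watson, Sun evening→Beaumont+Novak.
Loads: Beaumont 1/1, Novak 2/2, Watson 2/2, Kahale 2/2, Singh 1/1.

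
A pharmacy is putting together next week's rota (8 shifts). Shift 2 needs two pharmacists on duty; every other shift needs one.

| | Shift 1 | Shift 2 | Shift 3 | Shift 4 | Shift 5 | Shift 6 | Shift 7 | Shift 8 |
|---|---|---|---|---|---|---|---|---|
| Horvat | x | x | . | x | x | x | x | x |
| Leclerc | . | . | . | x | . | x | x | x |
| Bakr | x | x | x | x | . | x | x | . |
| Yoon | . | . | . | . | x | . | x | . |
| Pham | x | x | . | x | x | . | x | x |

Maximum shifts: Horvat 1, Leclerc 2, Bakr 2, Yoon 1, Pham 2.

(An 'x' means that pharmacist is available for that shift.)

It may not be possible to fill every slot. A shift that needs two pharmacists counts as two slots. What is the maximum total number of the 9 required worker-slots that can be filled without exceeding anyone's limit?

Total capacity across all pharmacists is 1+2+2+1+2 = 8, and 9 slots are needed, so at most 8 can be filled.
An assignment achieving 8: Shift 1→Horvat, Shift 2→Bakr+Pham, Shift 3→Bakr, Shift 4→Pham, Shift 5→Yoon, Shift 6→Leclerc, Shift 8→Leclerc.
Loads: Horvat 1/1, Leclerc 2/2, Bakr 2/2, Yoon 1/1, Pham 2/2.

8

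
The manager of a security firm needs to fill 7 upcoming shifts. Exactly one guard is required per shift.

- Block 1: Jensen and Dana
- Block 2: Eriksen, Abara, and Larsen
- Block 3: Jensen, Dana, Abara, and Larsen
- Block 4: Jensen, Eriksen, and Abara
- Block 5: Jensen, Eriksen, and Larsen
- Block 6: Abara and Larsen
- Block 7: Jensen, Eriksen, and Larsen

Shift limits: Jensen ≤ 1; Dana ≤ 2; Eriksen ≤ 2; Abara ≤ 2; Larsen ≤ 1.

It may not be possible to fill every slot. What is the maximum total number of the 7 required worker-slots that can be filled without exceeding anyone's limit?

7

Total capacity across all guards is 1+2+2+2+1 = 8, and 7 slots are needed, so at most 7 can be filled.
An assignment achieving 7: Block 1→Jensen, Block 2→Eriksen, Block 3→Dana, Block 4→Abara, Block 5→Eriksen, Block 6→Abara, Block 7→Larsen.
Loads: Jensen 1/1, Dana 1/2, Eriksen 2/2, Abara 2/2, Larsen 1/1.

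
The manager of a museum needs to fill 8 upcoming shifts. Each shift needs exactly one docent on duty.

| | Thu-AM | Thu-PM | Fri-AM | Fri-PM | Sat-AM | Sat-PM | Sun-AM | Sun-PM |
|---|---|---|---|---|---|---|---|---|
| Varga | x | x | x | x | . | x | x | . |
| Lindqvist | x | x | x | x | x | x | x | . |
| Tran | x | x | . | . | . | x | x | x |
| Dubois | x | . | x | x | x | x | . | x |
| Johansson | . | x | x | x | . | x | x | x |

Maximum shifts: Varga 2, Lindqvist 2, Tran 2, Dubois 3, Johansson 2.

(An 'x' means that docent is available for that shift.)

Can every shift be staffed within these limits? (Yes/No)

One valid schedule: Thu-AM→Varga, Thu-PM→Varga, Fri-AM→Lindqvist, Fri-PM→Dubois, Sat-AM→Lindqvist, Sat-PM→Dubois, Sun-AM→Tran, Sun-PM→Tran.
Loads: Varga 2/2, Lindqvist 2/2, Tran 2/2, Dubois 2/3, Johansson 0/2 — all within limits.

Yes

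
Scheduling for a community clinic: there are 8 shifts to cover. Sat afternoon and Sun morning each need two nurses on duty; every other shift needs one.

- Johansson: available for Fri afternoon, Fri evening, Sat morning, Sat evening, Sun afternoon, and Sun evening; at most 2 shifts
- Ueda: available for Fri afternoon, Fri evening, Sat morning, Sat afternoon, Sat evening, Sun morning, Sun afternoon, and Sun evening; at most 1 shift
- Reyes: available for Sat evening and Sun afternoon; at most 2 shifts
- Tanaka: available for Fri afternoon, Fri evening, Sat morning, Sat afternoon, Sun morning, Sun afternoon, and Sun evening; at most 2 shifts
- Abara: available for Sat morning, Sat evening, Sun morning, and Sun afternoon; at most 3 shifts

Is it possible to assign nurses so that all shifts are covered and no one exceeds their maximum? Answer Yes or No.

No

Total capacity is 10 and 10 slots are needed, so capacity alone doesn't rule it out.
Shifts {Fri afternoon, Fri evening, Sat afternoon, Sun morning, Sun evening} need 7 worker-slots in total, but the nurses available for any of those shifts (Johansson, Ueda, Tanaka, and Abara) can supply at most 6 among them. So no valid schedule exists.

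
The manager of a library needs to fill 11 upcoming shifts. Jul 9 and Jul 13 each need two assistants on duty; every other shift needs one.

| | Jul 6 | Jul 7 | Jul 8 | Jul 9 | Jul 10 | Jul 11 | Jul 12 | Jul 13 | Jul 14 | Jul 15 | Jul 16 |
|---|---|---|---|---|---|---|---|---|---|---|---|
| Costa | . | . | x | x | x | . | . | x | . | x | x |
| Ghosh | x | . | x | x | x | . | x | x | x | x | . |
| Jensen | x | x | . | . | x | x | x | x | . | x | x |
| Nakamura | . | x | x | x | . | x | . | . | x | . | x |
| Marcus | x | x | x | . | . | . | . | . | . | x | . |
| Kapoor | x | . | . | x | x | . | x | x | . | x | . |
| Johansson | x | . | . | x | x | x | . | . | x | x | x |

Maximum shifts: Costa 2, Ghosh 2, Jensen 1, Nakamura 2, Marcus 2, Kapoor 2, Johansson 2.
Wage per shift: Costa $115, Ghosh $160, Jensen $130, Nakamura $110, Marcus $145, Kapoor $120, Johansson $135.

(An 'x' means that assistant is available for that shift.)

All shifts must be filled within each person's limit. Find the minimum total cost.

Picking the cheapest available assistant for each shift independently would cost $1480, but that ignores the shift limits.
An optimal schedule: Jul 6→Marcus, Jul 7→Jensen, Jul 8→Costa, Jul 9→Kapoor+Johansson, Jul 10→Johansson, Jul 11→Nakamura, Jul 12→Ghosh, Jul 13→Costa+Kapoor, Jul 14→Ghosh, Jul 15→Marcus, Jul 16→Nakamura.
Total: 145 + 130 + 115 + 120 + 135 + 135 + 110 + 160 + 115 + 120 + 160 + 145 + 110 = $1700.

$1700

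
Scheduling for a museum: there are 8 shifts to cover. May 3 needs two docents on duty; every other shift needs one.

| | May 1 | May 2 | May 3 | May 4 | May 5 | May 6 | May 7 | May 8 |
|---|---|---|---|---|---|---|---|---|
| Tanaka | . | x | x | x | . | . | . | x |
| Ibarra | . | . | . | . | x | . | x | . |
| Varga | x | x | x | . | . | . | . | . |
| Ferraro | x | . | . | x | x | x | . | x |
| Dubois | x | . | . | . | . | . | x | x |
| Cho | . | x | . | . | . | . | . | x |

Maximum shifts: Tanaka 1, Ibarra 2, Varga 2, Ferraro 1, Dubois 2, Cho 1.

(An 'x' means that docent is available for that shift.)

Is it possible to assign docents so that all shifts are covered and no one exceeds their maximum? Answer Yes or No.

No

Total capacity is 9 and 9 slots are needed, so capacity alone doesn't rule it out.
Shifts {May 3, May 4, May 6} need 4 worker-slots in total, but the docents available for any of those shifts (Tanaka, Varga, and Ferraro) can supply at most 3 among them. So no valid schedule exists.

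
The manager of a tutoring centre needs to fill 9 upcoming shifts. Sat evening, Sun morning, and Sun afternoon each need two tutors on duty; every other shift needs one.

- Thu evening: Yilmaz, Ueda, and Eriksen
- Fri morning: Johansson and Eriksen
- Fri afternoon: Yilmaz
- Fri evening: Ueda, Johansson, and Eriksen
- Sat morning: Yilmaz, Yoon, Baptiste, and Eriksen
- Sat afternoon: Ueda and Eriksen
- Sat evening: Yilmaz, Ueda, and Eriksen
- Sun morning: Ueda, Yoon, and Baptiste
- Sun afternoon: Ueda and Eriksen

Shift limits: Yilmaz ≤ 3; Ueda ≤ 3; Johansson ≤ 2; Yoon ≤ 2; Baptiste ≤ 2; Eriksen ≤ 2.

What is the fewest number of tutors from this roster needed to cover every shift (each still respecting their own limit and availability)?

5

12 slots to fill and no one can take more than 3, so at least ⌈12/3⌉ = 4 tutors are needed.
Any 4 tutors together have capacity at most 3+3+2+2 = 10 < 12 slots, so 4 can never suffice.
Yilmaz, Ueda, Johansson, Yoon, and Eriksen alone can cover everything: Thu evening→Yilmaz, Fri morning→Johansson, Fri afternoon→Yilmaz, Fri evening→Johansson, Sat morning→Yoon, Sat afternoon→Ueda, Sat evening→Yilmaz+Eriksen, Sun morning→Ueda+Yoon, Sun afternoon→Ueda+Eriksen.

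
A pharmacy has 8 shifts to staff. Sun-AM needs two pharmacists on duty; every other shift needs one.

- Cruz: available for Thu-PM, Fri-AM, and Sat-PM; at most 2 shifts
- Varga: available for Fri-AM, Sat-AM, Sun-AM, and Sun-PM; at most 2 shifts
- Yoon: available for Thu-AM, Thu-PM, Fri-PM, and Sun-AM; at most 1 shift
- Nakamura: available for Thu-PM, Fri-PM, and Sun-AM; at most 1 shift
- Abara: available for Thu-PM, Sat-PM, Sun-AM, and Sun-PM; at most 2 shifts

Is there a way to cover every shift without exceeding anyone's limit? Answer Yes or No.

Total capacity is 2+2+1+1+2 = 8 but 9 worker-slots are needed — infeasible.

No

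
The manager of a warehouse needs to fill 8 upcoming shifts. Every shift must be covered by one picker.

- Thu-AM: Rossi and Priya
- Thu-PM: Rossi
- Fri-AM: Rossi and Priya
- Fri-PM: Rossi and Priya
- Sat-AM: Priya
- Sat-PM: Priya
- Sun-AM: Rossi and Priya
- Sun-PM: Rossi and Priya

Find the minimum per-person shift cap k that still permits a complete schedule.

4

With 2 pickers and 8 worker-slots to fill, someone must work at least ⌈8/2⌉ = 4 shifts, so k ≥ 4.
k = 4 works: Thu-AM→Rossi, Thu-PM→Rossi, Fri-AM→Rossi, Fri-PM→Rossi, Sat-AM→Priya, Sat-PM→Priya, Sun-AM→Priya, Sun-PM→Priya.
Loads: Rossi 4, Priya 4 — all ≤ 4.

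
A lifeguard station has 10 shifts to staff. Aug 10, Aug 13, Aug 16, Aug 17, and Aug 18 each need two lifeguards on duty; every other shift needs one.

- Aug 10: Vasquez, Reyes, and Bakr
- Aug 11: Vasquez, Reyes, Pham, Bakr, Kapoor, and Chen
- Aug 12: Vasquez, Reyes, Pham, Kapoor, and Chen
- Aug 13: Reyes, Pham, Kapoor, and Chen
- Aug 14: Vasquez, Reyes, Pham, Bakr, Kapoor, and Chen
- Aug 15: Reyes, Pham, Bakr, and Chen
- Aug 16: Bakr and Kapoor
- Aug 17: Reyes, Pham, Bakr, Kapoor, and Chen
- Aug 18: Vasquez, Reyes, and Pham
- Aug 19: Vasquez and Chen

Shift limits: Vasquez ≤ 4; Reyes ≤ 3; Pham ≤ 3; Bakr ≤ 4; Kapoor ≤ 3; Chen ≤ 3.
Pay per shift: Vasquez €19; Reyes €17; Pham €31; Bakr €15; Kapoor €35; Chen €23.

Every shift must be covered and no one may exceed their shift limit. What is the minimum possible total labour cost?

€291

Aug 16 can only be covered by Bakr and Kapoor, so that assignment is forced.
Picking the cheapest available lifeguard for each shift independently would cost €271, but that ignores the shift limits.
An optimal schedule: Aug 10→Bakr+Reyes, Aug 11→Vasquez, Aug 12→Vasquez, Aug 13→Reyes+Chen, Aug 14→Chen, Aug 15→Bakr, Aug 16→Bakr+Kapoor, Aug 17→Bakr+Chen, Aug 18→Reyes+Vasquez, Aug 19→Vasquez.
Total: 15 + 17 + 19 + 19 + 17 + 23 + 23 + 15 + 15 + 35 + 15 + 23 + 17 + 19 + 19 = €291.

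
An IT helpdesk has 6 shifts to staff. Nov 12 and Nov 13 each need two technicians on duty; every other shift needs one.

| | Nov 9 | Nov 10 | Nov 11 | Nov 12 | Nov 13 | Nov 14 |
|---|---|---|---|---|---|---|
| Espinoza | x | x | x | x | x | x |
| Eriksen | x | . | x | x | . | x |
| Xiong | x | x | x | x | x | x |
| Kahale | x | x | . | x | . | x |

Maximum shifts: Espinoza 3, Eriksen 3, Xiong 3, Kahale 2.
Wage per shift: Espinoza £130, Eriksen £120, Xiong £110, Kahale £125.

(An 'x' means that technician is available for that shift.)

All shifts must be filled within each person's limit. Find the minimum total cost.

Nov 13 can only be covered by Espinoza and Xiong, so that assignment is forced.
Picking the cheapest available technician for each shift independently would cost £910, but that ignores the shift limits.
An optimal schedule: Nov 9→Eriksen, Nov 10→Xiong, Nov 11→Xiong, Nov 12→Eriksen+Kahale, Nov 13→Xiong+Espinoza, Nov 14→Eriksen.
Total: 120 + 110 + 110 + 120 + 125 + 110 + 130 + 120 = £945.

£945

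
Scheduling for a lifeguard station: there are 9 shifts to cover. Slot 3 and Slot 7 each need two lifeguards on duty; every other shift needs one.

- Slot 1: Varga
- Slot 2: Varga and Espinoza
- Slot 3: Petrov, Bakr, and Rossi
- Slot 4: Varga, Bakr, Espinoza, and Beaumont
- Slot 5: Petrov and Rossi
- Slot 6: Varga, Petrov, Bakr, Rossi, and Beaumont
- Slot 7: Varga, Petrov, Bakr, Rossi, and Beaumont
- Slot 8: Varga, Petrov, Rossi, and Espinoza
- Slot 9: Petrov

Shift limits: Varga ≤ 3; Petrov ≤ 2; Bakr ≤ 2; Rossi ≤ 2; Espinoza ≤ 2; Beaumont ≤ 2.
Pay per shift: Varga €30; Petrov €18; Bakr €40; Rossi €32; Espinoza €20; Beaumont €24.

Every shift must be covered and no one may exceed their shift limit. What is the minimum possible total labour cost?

Slot 1 can only be covered by Varga, so that assignment is forced.
Slot 9 can only be covered by Petrov, so that assignment is forced.
Picking the cheapest available lifeguard for each shift independently would cost €234, but that ignores the shift limits.
An optimal schedule: Slot 1→Varga, Slot 2→Espinoza, Slot 3→Petrov+Rossi, Slot 4→Espinoza, Slot 5→Rossi, Slot 6→Beaumont, Slot 7→Beaumont+Varga, Slot 8→Varga, Slot 9→Petrov.
Total: 30 + 20 + 18 + 32 + 20 + 32 + 24 + 24 + 30 + 30 + 18 = €278.

€278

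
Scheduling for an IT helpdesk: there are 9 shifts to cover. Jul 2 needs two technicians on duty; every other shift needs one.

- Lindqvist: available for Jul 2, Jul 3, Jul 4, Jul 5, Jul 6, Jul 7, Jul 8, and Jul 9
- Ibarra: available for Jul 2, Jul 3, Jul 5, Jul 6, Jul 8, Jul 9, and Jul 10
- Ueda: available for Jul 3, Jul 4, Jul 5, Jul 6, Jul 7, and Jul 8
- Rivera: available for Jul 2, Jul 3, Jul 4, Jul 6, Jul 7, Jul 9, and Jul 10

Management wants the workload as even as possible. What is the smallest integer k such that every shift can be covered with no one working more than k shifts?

With 4 technicians and 10 worker-slots to fill, someone must work at least ⌈10/4⌉ = 3 shifts, so k ≥ 3.
k = 3 works: Jul 2→Lindqvist+Ibarra, Jul 3→Ueda, Jul 4→Lindqvist, Jul 5→Lindqvist, Jul 6→Ueda, Jul 7→Ueda, Jul 8→Ibarra, Jul 9→Rivera, Jul 10→Ibarra.
Loads: Lindqvist 3, Ibarra 3, Ueda 3, Rivera 1 — all ≤ 3.

3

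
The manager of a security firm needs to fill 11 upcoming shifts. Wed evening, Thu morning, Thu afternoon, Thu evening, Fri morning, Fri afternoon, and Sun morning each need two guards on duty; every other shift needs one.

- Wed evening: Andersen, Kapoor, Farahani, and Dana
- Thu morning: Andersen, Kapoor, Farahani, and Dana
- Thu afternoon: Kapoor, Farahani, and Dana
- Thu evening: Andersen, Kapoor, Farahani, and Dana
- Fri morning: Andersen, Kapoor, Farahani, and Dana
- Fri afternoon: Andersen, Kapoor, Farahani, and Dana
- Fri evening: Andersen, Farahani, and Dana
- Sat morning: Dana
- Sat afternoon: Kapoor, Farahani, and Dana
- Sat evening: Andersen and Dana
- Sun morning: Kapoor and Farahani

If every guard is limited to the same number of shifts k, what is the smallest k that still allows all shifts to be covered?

5

With 4 guards and 18 worker-slots to fill, someone must work at least ⌈18/4⌉ = 5 shifts, so k ≥ 5.
k = 5 works: Wed evening→Andersen+Kapoor, Thu morning→Andersen+Kapoor, Thu afternoon→Kapoor+Farahani, Thu evening→Andersen+Farahani, Fri morning→Farahani+Dana, Fri afternoon→Farahani+Dana, Fri evening→Andersen, Sat morning→Dana, Sat afternoon→Kapoor, Sat evening→Andersen, Sun morning→Kapoor+Farahani.
Loads: Andersen 5, Kapoor 5, Farahani 5, Dana 3 — all ≤ 5.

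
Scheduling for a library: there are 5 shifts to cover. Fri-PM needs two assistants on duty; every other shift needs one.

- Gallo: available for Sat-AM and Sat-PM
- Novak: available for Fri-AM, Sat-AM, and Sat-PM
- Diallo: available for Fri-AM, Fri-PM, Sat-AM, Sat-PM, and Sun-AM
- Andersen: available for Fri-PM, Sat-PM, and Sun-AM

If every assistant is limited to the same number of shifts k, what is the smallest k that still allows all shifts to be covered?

With 4 assistants and 6 worker-slots to fill, someone must work at least ⌈6/4⌉ = 2 shifts, so k ≥ 2.
k = 2 works: Fri-AM→Novak, Fri-PM→Diallo+Andersen, Sat-AM→Gallo, Sat-PM→Gallo, Sun-AM→Diallo.
Loads: Gallo 2, Novak 1, Diallo 2, Andersen 1 — all ≤ 2.

2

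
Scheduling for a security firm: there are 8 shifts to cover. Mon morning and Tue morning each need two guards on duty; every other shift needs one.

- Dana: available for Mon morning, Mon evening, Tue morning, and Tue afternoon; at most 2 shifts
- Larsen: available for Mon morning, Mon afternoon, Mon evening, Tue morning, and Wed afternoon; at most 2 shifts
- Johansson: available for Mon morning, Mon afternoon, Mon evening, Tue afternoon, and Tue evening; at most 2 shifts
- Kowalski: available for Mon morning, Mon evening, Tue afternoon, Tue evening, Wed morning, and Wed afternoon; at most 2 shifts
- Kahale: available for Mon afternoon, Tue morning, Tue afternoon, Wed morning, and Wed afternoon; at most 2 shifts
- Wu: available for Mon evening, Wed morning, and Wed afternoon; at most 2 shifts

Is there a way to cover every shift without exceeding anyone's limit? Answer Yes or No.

Yes

One valid schedule: Mon morning→Johansson+Kowalski, Mon afternoon→Larsen, Mon evening→Wu, Tue morning→Dana+Larsen, Tue afternoon→Dana, Tue evening→Johansson, Wed morning→Kowalski, Wed afternoon→Kahale.
Loads: Dana 2/2, Larsen 2/2, Johansson 2/2, Kowalski 2/2, Kahale 1/2, Wu 1/2 — all within limits.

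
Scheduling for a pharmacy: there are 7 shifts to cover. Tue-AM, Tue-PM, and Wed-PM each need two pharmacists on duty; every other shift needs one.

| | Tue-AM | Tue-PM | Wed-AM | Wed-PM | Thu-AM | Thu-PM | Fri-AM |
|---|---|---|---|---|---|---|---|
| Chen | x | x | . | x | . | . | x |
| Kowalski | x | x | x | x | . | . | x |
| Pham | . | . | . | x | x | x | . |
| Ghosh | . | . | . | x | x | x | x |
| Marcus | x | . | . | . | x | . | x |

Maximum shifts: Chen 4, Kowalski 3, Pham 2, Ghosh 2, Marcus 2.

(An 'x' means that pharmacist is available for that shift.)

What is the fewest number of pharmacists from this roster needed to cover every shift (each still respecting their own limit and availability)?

10 slots to fill and no one can take more than 4, so at least ⌈10/4⌉ = 3 pharmacists are needed.
Any 3 pharmacists together have capacity at most 4+3+2 = 9 < 10 slots, so 3 can never suffice.
Chen, Kowalski, Pham, and Ghosh alone can cover everything: Tue-AM→Chen+Kowalski, Tue-PM→Chen+Kowalski, Wed-AM→Kowalski, Wed-PM→Chen+Ghosh, Thu-AM→Pham, Thu-PM→Pham, Fri-AM→Chen.

4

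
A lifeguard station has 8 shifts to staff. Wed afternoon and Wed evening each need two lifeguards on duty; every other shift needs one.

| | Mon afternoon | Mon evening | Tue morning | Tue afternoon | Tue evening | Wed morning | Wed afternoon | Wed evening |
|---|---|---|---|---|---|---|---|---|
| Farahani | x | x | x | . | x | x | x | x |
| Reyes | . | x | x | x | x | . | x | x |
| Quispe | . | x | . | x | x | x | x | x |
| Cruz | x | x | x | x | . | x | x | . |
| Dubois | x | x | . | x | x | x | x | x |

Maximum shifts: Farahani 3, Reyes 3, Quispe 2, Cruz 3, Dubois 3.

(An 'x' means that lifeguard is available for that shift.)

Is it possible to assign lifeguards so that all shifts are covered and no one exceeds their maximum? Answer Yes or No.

One valid schedule: Mon afternoon→Farahani, Mon evening→Reyes, Tue morning→Farahani, Tue afternoon→Reyes, Tue evening→Farahani, Wed morning→Quispe, Wed afternoon→Cruz+Dubois, Wed evening→Reyes+Quispe.
Loads: Farahani 3/3, Reyes 3/3, Quispe 2/2, Cruz 1/3, Dubois 1/3 — all within limits.

Yes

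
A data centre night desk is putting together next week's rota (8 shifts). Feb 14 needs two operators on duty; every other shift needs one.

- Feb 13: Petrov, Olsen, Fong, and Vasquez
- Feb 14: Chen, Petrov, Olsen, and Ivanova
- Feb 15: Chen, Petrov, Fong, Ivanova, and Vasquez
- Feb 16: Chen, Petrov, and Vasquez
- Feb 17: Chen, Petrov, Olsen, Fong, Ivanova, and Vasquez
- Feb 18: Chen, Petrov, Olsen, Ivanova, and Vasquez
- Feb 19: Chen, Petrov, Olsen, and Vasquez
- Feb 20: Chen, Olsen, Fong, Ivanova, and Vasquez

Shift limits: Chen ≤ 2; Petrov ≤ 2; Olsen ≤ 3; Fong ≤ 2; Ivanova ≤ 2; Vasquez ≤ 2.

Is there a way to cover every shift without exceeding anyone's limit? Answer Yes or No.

Yes

One valid schedule: Feb 13→Petrov, Feb 14→Olsen+Ivanova, Feb 15→Petrov, Feb 16→Chen, Feb 17→Fong, Feb 18→Olsen, Feb 19→Chen, Feb 20→Olsen.
Loads: Chen 2/2, Petrov 2/2, Olsen 3/3, Fong 1/2, Ivanova 1/2, Vasquez 0/2 — all within limits.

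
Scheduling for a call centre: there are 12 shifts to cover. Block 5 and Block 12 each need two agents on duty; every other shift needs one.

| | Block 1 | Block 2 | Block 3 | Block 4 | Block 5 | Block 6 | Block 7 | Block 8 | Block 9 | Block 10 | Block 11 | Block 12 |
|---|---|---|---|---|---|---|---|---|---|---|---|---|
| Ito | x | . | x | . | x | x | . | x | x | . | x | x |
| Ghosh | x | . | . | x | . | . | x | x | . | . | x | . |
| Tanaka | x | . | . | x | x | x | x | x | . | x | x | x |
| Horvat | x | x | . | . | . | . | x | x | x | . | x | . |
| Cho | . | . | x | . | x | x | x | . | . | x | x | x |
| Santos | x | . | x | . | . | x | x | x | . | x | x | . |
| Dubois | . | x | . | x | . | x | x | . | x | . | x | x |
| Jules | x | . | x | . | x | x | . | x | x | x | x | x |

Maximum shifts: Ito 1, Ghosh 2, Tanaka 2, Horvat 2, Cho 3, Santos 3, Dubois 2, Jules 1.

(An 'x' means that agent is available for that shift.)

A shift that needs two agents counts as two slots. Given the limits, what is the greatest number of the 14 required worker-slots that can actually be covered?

14

Total capacity across all agents is 1+2+2+2+3+3+2+1 = 16, and 14 slots are needed, so at most 14 can be filled.
An assignment achieving 14: Block 1→Ghosh, Block 2→Horvat, Block 3→Ito, Block 4→Ghosh, Block 5→Tanaka+Cho, Block 6→Cho, Block 7→Santos, Block 8→Santos, Block 9→Horvat, Block 10→Tanaka, Block 11→Santos, Block 12→Cho+Dubois.
Loads: Ito 1/1, Ghosh 2/2, Tanaka 2/2, Horvat 2/2, Cho 3/3, Santos 3/3, Dubois 1/2, Jules 0/1.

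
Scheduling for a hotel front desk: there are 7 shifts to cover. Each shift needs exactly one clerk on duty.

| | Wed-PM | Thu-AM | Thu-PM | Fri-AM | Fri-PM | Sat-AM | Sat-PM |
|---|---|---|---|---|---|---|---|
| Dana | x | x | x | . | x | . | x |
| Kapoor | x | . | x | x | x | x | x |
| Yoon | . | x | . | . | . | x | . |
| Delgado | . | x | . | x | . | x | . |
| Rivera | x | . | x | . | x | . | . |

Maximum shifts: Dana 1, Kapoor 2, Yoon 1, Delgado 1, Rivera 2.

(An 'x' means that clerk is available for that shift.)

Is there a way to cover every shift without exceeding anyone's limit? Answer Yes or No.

One valid schedule: Wed-PM→Kapoor, Thu-AM→Yoon, Thu-PM→Rivera, Fri-AM→Kapoor, Fri-PM→Rivera, Sat-AM→Delgado, Sat-PM→Dana.
Loads: Dana 1/1, Kapoor 2/2, Yoon 1/1, Delgado 1/1, Rivera 2/2 — all within limits.

Yes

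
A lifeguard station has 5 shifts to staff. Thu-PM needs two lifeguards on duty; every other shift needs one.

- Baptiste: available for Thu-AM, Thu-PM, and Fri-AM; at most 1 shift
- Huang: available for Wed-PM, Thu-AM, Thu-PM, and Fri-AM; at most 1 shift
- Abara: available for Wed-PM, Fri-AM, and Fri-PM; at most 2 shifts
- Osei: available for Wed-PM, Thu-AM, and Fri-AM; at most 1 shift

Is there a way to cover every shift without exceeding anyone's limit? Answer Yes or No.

Shifts {Wed-PM, Thu-AM, Thu-PM, Fri-AM, Fri-PM} need 6 worker-slots in total, but the lifeguards available for any of those shifts (Baptiste, Huang, Abara, and Osei) can supply at most 5 among them. So no valid schedule exists.

No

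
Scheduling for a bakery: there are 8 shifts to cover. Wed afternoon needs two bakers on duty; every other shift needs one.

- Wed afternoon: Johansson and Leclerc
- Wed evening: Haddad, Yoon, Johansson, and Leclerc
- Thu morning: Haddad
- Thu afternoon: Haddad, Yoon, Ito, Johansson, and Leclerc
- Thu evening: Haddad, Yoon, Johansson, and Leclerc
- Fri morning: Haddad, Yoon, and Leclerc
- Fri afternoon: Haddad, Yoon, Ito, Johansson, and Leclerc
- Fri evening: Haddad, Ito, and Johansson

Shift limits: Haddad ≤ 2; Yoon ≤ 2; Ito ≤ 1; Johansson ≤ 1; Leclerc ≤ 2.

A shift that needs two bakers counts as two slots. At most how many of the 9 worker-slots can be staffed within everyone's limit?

8

Total capacity across all bakers is 2+2+1+1+2 = 8, and 9 slots are needed, so at most 8 can be filled.
An assignment achieving 8: Wed afternoon→Johansson+Leclerc, Wed evening→Yoon, Thu morning→Haddad, Thu afternoon→Leclerc, Thu evening→Yoon, Fri morning→Haddad, Fri evening→Ito.
Loads: Haddad 2/2, Yoon 2/2, Ito 1/1, Johansson 1/1, Leclerc 2/2.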